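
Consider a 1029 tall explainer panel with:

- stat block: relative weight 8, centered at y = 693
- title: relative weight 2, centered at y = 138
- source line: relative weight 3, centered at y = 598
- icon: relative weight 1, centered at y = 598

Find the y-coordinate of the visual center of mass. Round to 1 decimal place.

y ≈ 586.6

Weights sum to 8 + 2 + 3 + 1 = 14.
y: (8·693 + 2·138 + 3·598 + 1·598) / 14 = 8212 / 14 ≈ 586.57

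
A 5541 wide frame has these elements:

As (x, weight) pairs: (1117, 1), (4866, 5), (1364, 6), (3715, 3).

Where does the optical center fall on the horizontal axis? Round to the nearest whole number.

x ≈ 2985

Weights sum to 1 + 5 + 6 + 3 = 15.
x: (1·1117 + 5·4866 + 6·1364 + 3·3715) / 15 = 44776 / 15 ≈ 2985.07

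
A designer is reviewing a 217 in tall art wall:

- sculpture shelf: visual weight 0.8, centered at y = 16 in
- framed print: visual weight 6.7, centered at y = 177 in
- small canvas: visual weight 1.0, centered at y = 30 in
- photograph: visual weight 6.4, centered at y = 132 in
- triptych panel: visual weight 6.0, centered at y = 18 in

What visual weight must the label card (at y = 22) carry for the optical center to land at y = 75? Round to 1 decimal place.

w ≈ 11.6

Fixed elements: Σw = 0.8 + 6.7 + 1.0 + 6.4 + 6.0 = 20.9, Σw·y = 0.8·16 + 6.7·177 + 1.0·30 + 6.4·132 + 6.0·18 = 2181.5.
Balance at y = 75 requires (2181.5 + w·22) / (20.9 + w) = 75.
Rearranging, w·(22 − 75) = 75·20.9 − 2181.5 = -614.0, so w ≈ -614.0/-53 = 11.58.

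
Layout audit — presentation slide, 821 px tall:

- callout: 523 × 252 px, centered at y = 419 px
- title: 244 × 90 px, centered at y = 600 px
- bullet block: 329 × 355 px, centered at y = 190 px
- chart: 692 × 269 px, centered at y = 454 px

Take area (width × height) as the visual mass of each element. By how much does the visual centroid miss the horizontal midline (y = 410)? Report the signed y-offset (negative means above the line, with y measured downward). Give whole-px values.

Taking area as weight: callout 523·252 = 131796, title 244·90 = 21960, bullet block 329·355 = 116795, chart 692·269 = 186148. Sum 456699.
y: (131796·419 + 21960·600 + 116795·190 + 186148·454) / 456699 = 175100766 / 456699 ≈ 383.41
Against y = 410, that's 383.41 − 410 = -26.59.

≈ -27 px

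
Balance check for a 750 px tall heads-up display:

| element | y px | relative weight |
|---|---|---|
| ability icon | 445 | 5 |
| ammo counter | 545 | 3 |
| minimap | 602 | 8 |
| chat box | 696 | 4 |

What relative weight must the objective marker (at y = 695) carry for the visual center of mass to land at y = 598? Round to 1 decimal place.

w ≈ 5.2

Known weights sum to 5 + 3 + 8 + 4 = 20; their moment is 5·445 + 3·545 + 8·602 + 4·696 = 11460.
Set Σw·y/Σw = 598: (11460 + 695w) = 598·(20 + w).
So w = (598·20 − 11460)/(695 − 598) = 500/97 ≈ 5.15.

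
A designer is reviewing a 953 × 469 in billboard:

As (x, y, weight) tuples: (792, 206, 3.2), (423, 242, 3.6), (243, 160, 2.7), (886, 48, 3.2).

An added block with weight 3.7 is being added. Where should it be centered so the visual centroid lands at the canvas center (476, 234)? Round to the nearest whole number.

With the added block, Σw becomes 3.2 + 3.6 + 2.7 + 3.2 + 3.7 = 16.4.
x: target moment 16.4×476 = 7806.4; current 3.2·792 + 3.6·423 + 2.7·243 + 3.2·886 = 7548.5; the added block supplies 257.9, so x = 257.9/3.7 ≈ 69.70.
y: target moment 16.4×234 = 3837.6; current 3.2·206 + 3.6·242 + 2.7·160 + 3.2·48 = 2116.0; the added block supplies 1721.6, so y = 1721.6/3.7 ≈ 465.30.

(70, 465)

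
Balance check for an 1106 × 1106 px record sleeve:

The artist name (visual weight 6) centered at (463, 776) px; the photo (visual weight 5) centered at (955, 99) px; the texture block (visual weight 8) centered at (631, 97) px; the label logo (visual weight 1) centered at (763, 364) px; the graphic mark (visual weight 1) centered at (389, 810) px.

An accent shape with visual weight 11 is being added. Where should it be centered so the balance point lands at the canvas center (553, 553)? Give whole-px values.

After adding the accent shape, total weight = 6 + 5 + 8 + 1 + 1 + 11 = 32.
x: target moment 32×553 = 17696; current 6·463 + 5·955 + 8·631 + 1·763 + 1·389 = 13753; the accent shape supplies 3943, so x = 3943/11 ≈ 358.45.
y: target moment 32×553 = 17696; current 6·776 + 5·99 + 8·97 + 1·364 + 1·810 = 7101; the accent shape supplies 10595, so y = 10595/11 ≈ 963.18.

(358, 963)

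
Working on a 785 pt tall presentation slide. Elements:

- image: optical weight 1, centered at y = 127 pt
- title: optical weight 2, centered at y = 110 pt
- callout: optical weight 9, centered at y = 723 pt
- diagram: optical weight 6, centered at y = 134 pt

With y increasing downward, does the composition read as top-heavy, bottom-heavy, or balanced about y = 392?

Σw = 1 + 2 + 9 + 6 = 18.
Σw·y = 1·127 + 2·110 + 9·723 + 6·134 = 7658, so ȳ = 7658/18 ≈ 425.44.
425.4 vs midline 392 → bottom-heavy.

bottom-heavy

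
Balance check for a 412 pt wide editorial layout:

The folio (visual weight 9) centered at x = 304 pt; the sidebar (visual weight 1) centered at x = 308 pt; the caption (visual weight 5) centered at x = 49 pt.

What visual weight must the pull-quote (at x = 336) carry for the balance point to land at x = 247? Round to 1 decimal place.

w ≈ 4.7

Existing Σw = 15 (9 + 1 + 5); existing moment 9·304 + 1·308 + 5·49 = 3289.
Set Σw·x/Σw = 247: (3289 + 336w) = 247·(15 + w).
Solving: w = (247·15 − 3289) / (336 − 247) = 416 / 89 ≈ 4.67.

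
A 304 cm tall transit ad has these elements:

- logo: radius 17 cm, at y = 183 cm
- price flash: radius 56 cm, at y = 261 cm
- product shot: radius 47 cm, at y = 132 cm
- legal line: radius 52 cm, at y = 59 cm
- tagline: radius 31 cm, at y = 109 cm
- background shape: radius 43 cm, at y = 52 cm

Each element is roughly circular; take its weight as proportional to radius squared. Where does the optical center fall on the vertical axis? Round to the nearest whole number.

y ≈ 137

Weights ∝ r²: logo 17² = 289, price flash 56² = 3136, product shot 47² = 2209, legal line 52² = 2704, tagline 31² = 961, background shape 43² = 1849; Σw = 11148.
Σw·y = 289·183 + 3136·261 + 2209·132 + 2704·59 + 961·109 + 1849·52 = 1523404, so ȳ = 1523404/11148 ≈ 136.65.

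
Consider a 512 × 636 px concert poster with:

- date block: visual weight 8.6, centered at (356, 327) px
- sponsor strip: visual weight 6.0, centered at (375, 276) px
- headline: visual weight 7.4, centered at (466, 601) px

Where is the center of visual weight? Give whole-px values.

(398, 405)

Weights sum to 8.6 + 6.0 + 7.4 = 22.0.
Σw·x = 8.6·356 + 6.0·375 + 7.4·466 = 8760.0, so x̄ = 8760.0/22.0 ≈ 398.18.
Σw·y = 8.6·327 + 6.0·276 + 7.4·601 = 8915.6, so ȳ = 8915.6/22.0 ≈ 405.25.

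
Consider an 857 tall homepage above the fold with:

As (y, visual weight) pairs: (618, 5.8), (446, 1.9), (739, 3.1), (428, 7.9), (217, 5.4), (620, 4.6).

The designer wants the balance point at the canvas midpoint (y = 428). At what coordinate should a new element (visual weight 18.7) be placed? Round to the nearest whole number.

y ≈ 329

New total weight: (5.8 + 1.9 + 3.1 + 7.9 + 5.4 + 4.6) + 18.7 = 47.4.
Along y: (14127.7 + 18.7·y) / 47.4 = 428 (existing moment 5.8·618 + 1.9·446 + 3.1·739 + 7.9·428 + 5.4·217 + 4.6·620 = 14127.7) ⇒ y = (20287.2 − 14127.7) / 18.7 ≈ 329.39.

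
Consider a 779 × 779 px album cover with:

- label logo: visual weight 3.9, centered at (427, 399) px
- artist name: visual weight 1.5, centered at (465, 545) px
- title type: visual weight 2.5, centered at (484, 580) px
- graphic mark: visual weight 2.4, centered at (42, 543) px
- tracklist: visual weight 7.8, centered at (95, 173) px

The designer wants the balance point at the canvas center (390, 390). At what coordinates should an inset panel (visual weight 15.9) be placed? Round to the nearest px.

New total weight: (3.9 + 1.5 + 2.5 + 2.4 + 7.8) + 15.9 = 34.0.
x: target moment 34.0×390 = 13260.0; current 3.9·427 + 1.5·465 + 2.5·484 + 2.4·42 + 7.8·95 = 4414.6; the inset panel supplies 8845.4, so x = 8845.4/15.9 ≈ 556.31.
y: target moment 34.0×390 = 13260.0; current 3.9·399 + 1.5·545 + 2.5·580 + 2.4·543 + 7.8·173 = 6476.2; the inset panel supplies 6783.8, so y = 6783.8/15.9 ≈ 426.65.

(556, 427)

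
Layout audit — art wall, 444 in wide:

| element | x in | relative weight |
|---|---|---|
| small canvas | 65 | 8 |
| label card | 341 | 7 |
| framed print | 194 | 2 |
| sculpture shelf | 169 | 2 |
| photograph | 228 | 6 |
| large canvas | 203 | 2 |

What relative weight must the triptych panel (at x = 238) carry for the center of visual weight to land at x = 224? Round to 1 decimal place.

w ≈ 45.8

Known weights sum to 8 + 7 + 2 + 2 + 6 + 2 = 27; their moment is 8·65 + 7·341 + 2·194 + 2·169 + 6·228 + 2·203 = 5407.
Balance at x = 224 requires (5407 + w·238) / (27 + w) = 224.
Solving: w = (224·27 − 5407) / (238 − 224) = 641 / 14 ≈ 45.79.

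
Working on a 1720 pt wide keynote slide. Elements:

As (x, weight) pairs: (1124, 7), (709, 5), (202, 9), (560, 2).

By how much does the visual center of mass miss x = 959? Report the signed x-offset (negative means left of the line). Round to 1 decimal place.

≈ -335.0 pt

Weights sum to 7 + 5 + 9 + 2 = 23.
Σw·x = 7·1124 + 5·709 + 9·202 + 2·560 = 14351, so x̄ = 14351/23 ≈ 623.96.
Difference: 623.96 − 959 ≈ -335.04.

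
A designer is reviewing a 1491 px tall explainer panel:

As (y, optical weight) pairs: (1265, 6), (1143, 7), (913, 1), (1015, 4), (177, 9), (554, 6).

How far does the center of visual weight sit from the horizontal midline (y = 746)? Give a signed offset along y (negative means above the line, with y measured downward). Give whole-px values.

≈ 26 px

Weights sum to 6 + 7 + 1 + 4 + 9 + 6 = 33.
Σw·y = 25481; ȳ = 25481/33 ≈ 772.15.
Offset from y = 746: 772.15 − 746 ≈ 26.15.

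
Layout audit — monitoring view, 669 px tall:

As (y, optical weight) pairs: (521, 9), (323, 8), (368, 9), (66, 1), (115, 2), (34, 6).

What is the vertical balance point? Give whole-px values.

Σw = 9 + 8 + 9 + 1 + 2 + 6 = 35.
Σw·y = 9·521 + 8·323 + 9·368 + 1·66 + 2·115 + 6·34 = 11085, so ȳ = 11085/35 ≈ 316.71.

y ≈ 317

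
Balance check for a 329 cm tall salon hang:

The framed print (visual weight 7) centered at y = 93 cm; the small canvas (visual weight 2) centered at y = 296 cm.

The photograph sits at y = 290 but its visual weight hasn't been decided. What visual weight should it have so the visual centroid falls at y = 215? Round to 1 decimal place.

w ≈ 9.2

Existing Σw = 9 (7 + 2); existing moment 7·93 + 2·296 = 1243.
Set Σw·y/Σw = 215: (1243 + 290w) = 215·(9 + w).
So w = (215·9 − 1243)/(290 − 215) = 692/75 ≈ 9.23.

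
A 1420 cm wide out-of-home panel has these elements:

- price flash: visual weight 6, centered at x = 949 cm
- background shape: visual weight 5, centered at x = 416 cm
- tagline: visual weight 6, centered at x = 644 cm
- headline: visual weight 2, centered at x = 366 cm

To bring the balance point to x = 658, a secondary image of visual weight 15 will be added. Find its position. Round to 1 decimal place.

x ≈ 666.8

With the secondary image, Σw becomes 6 + 5 + 6 + 2 + 15 = 34.
x: need Σw·x = 34·658 = 22372. Existing = 6·949 + 5·416 + 6·644 + 2·366 = 12370. Remainder 10002 / 15 ≈ 666.80.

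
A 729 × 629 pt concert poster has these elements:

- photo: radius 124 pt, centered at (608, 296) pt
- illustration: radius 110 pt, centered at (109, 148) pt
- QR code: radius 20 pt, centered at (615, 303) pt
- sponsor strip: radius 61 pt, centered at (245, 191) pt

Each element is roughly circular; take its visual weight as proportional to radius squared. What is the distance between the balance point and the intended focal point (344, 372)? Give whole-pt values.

≈ 148 pt

r² weights: photo 124² = 15376, illustration 110² = 12100, QR code 20² = 400, sponsor strip 61² = 3721. Total = 31597.
Σw·x = 15376·608 + 12100·109 + 400·615 + 3721·245 = 11825153, so x̄ = 11825153/31597 ≈ 374.25.
Σw·y = 15376·296 + 12100·148 + 400·303 + 3721·191 = 7174007, so ȳ = 7174007/31597 ≈ 227.05.
Offset from (344, 372): Δx ≈ 30.25, Δy ≈ -144.95; distance = √(Δx² + Δy²) ≈ 148.08.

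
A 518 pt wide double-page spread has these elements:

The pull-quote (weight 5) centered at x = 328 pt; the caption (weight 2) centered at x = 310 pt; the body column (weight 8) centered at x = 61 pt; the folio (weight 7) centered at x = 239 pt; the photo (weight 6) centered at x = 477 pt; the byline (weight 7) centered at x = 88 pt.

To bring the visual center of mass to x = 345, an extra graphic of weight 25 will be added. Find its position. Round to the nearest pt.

With the extra graphic, Σw becomes 5 + 2 + 8 + 7 + 6 + 7 + 25 = 60.
x: target moment 60×345 = 20700; current 5·328 + 2·310 + 8·61 + 7·239 + 6·477 + 7·88 = 7899; the extra graphic supplies 12801, so x = 12801/25 ≈ 512.04.

x ≈ 512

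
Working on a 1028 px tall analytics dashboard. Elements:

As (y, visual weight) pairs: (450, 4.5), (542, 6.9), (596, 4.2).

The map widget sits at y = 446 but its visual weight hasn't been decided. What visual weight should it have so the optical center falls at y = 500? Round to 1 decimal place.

w ≈ 8.7

Existing Σw = 15.6 (4.5 + 6.9 + 4.2); existing moment 4.5·450 + 6.9·542 + 4.2·596 = 8268.0.
Set Σw·y/Σw = 500: (8268.0 + 446w) = 500·(15.6 + w).
Solving: w = (500·15.6 − 8268.0) / (446 − 500) = -468.0 / -54 ≈ 8.67.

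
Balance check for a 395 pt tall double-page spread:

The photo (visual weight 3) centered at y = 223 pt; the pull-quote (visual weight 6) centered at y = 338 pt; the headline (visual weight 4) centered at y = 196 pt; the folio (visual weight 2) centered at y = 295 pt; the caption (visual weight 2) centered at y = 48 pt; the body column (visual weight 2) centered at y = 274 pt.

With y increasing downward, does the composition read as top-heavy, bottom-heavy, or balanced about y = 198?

Total weight = 3 + 6 + 4 + 2 + 2 + 2 = 19.
y: moment 4715 / weight 19 ≈ 248.16
Since 248.2 is below (larger y than) 198, the composition reads bottom-heavy.

bottom-heavy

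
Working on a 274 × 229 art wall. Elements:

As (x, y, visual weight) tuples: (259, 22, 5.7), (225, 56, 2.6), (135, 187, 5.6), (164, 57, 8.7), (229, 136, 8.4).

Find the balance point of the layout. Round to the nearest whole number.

Σw = 5.7 + 2.6 + 5.6 + 8.7 + 8.4 = 31.0.
Σw·x = 5.7·259 + 2.6·225 + 5.6·135 + 8.7·164 + 8.4·229 = 6167.7, so x̄ = 6167.7/31.0 ≈ 198.96.
Σw·y = 5.7·22 + 2.6·56 + 5.6·187 + 8.7·57 + 8.4·136 = 2956.5, so ȳ = 2956.5/31.0 ≈ 95.37.

(199, 95)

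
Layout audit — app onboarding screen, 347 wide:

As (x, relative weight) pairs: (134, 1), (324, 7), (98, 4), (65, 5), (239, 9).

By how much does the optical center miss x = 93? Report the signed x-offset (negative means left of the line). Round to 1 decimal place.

Weights sum to 1 + 7 + 4 + 5 + 9 = 26.
Σw·x = 1·134 + 7·324 + 4·98 + 5·65 + 9·239 = 5270, so x̄ = 5270/26 ≈ 202.69.
Offset from x = 93: 202.69 − 93 ≈ 109.69.

≈ 109.7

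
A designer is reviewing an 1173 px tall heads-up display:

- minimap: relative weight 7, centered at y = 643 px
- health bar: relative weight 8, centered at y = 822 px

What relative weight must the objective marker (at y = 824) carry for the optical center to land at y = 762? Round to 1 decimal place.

w ≈ 5.7

Known weights sum to 7 + 8 = 15; their moment is 7·643 + 8·822 = 11077.
For the centroid to hit 762: (11077 + w·824) / (15 + w) = 762.
Solving: w = (762·15 − 11077) / (824 − 762) = 353 / 62 ≈ 5.69.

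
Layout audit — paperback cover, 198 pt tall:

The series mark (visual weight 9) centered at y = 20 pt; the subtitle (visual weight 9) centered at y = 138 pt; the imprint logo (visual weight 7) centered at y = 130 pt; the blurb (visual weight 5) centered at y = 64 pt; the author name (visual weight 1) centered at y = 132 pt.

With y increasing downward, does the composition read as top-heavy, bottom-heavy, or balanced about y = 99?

top-heavy

Weights sum to 9 + 9 + 7 + 5 + 1 = 31.
Σw·y = 9·20 + 9·138 + 7·130 + 5·64 + 1·132 = 2784, so ȳ = 2784/31 ≈ 89.81.
89.8 lies above (smaller y than) the midline 99, so the layout is top-heavy.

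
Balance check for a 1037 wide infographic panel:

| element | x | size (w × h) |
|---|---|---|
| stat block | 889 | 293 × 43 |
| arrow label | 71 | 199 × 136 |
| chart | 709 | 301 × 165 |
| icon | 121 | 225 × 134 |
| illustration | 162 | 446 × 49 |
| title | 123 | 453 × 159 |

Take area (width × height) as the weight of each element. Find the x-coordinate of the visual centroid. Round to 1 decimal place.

Taking area as weight: stat block 293·43 = 12599, arrow label 199·136 = 27064, chart 301·165 = 49665, icon 225·134 = 30150, illustration 446·49 = 21854, title 453·159 = 72027. Sum 213359.
x: moment 64382359 / weight 213359 ≈ 301.76

x ≈ 301.8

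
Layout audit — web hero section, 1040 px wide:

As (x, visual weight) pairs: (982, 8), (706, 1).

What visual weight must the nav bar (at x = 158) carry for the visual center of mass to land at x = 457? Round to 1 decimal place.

Existing Σw = 9 (8 + 1); existing moment 8·982 + 1·706 = 8562.
Balance at x = 457 requires (8562 + w·158) / (9 + w) = 457.
So w = (457·9 − 8562)/(158 − 457) = -4449/-299 ≈ 14.88.

w ≈ 14.9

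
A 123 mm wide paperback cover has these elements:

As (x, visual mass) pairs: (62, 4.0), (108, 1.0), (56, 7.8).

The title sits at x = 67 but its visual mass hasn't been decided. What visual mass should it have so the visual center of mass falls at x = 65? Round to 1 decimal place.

Fixed elements: Σw = 4.0 + 1.0 + 7.8 = 12.8, Σw·x = 4.0·62 + 1.0·108 + 7.8·56 = 792.8.
Balance at x = 65 requires (792.8 + w·67) / (12.8 + w) = 65.
Solving: w = (65·12.8 − 792.8) / (67 − 65) = 39.2 / 2 ≈ 19.60.

w ≈ 19.6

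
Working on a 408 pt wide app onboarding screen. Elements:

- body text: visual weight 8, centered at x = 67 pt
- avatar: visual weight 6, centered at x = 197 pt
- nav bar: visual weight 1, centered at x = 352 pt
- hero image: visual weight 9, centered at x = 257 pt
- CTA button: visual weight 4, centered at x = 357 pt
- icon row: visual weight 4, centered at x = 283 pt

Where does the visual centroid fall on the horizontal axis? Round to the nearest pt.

x ≈ 217

Total weight = 8 + 6 + 1 + 9 + 4 + 4 = 32.
Σw·x = 8·67 + 6·197 + 1·352 + 9·257 + 4·357 + 4·283 = 6943, so x̄ = 6943/32 ≈ 216.97.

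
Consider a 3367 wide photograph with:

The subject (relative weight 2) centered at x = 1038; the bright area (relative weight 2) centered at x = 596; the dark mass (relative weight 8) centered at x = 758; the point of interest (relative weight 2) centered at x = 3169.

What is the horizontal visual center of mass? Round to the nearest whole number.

x ≈ 1119

Σw = 2 + 2 + 8 + 2 = 14.
x-moment: 2·1038 + 2·596 + 8·758 + 2·3169 = 15670; centroid 15670/14 ≈ 1119.29.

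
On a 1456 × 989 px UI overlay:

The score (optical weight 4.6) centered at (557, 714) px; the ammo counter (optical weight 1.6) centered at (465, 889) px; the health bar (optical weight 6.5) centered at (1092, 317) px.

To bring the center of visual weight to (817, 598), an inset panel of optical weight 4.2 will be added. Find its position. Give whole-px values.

With the inset panel, Σw becomes 4.6 + 1.6 + 6.5 + 4.2 = 16.9.
x: target moment 16.9×817 = 13807.3; current 4.6·557 + 1.6·465 + 6.5·1092 = 10404.2; the inset panel supplies 3403.1, so x = 3403.1/4.2 ≈ 810.26.
y: target moment 16.9×598 = 10106.2; current 4.6·714 + 1.6·889 + 6.5·317 = 6767.3; the inset panel supplies 3338.9, so y = 3338.9/4.2 ≈ 794.98.

(810, 795)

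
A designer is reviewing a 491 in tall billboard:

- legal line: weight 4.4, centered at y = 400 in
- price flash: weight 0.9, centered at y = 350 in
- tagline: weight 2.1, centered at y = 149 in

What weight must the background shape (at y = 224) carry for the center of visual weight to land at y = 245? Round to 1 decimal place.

Known weights sum to 4.4 + 0.9 + 2.1 = 7.4; their moment is 4.4·400 + 0.9·350 + 2.1·149 = 2387.9.
For the centroid to hit 245: (2387.9 + w·224) / (7.4 + w) = 245.
So w = (245·7.4 − 2387.9)/(224 − 245) = -574.9/-21 ≈ 27.38.

w ≈ 27.4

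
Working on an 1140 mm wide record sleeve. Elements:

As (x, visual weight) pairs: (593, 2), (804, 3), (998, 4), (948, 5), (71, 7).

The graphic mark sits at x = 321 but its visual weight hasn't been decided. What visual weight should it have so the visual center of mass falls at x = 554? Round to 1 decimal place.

w ≈ 5.1

Fixed elements: Σw = 2 + 3 + 4 + 5 + 7 = 21, Σw·x = 2·593 + 3·804 + 4·998 + 5·948 + 7·71 = 12827.
Balance at x = 554 requires (12827 + w·321) / (21 + w) = 554.
So w = (554·21 − 12827)/(321 − 554) = -1193/-233 ≈ 5.12.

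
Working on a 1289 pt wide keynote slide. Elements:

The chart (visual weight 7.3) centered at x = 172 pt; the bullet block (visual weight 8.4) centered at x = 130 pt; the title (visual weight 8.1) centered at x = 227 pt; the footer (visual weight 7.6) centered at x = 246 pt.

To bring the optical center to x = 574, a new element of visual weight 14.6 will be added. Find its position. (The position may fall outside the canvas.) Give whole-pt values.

New total weight: (7.3 + 8.4 + 8.1 + 7.6) + 14.6 = 46.0.
x: need Σw·x = 46.0·574 = 26404.0. Existing = 7.3·172 + 8.4·130 + 8.1·227 + 7.6·246 = 6055.9. Remainder 20348.1 / 14.6 ≈ 1393.71.

x ≈ 1394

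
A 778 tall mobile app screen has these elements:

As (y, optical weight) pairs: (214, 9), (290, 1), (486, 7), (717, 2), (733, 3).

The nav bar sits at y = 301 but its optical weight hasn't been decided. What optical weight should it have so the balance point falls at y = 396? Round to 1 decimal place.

Fixed elements: Σw = 9 + 1 + 7 + 2 + 3 = 22, Σw·y = 9·214 + 1·290 + 7·486 + 2·717 + 3·733 = 9251.
Balance at y = 396 requires (9251 + w·301) / (22 + w) = 396.
Solving: w = (396·22 − 9251) / (301 − 396) = -539 / -95 ≈ 5.67.

w ≈ 5.7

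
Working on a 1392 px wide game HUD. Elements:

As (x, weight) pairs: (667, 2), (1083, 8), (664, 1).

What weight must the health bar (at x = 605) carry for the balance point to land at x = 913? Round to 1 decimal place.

w ≈ 2.0

Fixed elements: Σw = 2 + 8 + 1 = 11, Σw·x = 2·667 + 8·1083 + 1·664 = 10662.
For the centroid to hit 913: (10662 + w·605) / (11 + w) = 913.
So w = (913·11 − 10662)/(605 − 913) = -619/-308 ≈ 2.01.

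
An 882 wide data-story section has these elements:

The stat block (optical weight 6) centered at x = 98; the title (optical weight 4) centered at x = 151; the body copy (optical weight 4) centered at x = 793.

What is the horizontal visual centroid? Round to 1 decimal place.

x ≈ 311.7

Σw = 6 + 4 + 4 = 14.
x: (6·98 + 4·151 + 4·793) / 14 = 4364 / 14 ≈ 311.71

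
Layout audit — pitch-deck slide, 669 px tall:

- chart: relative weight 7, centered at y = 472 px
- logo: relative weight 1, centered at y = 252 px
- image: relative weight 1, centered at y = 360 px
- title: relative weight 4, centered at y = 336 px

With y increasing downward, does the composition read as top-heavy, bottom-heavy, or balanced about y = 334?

bottom-heavy

Σw = 7 + 1 + 1 + 4 = 13.
Σw·y = 7·472 + 1·252 + 1·360 + 4·336 = 5260, so ȳ = 5260/13 ≈ 404.62.
404.6 lies below (larger y than) the midline 334, so the layout is bottom-heavy.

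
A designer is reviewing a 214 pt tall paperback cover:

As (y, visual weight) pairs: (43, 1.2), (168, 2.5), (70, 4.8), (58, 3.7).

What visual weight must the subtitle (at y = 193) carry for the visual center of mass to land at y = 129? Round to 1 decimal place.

w ≈ 8.6

Known weights sum to 1.2 + 2.5 + 4.8 + 3.7 = 12.2; their moment is 1.2·43 + 2.5·168 + 4.8·70 + 3.7·58 = 1022.2.
Set Σw·y/Σw = 129: (1022.2 + 193w) = 129·(12.2 + w).
Rearranging, w·(193 − 129) = 129·12.2 − 1022.2 = 551.6, so w ≈ 551.6/64 = 8.62.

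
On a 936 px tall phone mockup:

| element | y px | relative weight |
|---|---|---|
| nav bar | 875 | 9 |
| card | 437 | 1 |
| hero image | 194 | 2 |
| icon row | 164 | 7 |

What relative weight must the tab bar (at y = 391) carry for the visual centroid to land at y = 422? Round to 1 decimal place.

w ≈ 59.0

Existing Σw = 19 (9 + 1 + 2 + 7); existing moment 9·875 + 1·437 + 2·194 + 7·164 = 9848.
Balance at y = 422 requires (9848 + w·391) / (19 + w) = 422.
Solving: w = (422·19 − 9848) / (391 − 422) = -1830 / -31 ≈ 59.03.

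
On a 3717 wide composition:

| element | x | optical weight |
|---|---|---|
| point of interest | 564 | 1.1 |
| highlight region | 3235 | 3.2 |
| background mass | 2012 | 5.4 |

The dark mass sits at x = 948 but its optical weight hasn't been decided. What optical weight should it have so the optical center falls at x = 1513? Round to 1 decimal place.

w ≈ 12.7

Existing Σw = 9.7 (1.1 + 3.2 + 5.4); existing moment 1.1·564 + 3.2·3235 + 5.4·2012 = 21837.2.
Set Σw·x/Σw = 1513: (21837.2 + 948w) = 1513·(9.7 + w).
So w = (1513·9.7 − 21837.2)/(948 − 1513) = -7161.1/-565 ≈ 12.67.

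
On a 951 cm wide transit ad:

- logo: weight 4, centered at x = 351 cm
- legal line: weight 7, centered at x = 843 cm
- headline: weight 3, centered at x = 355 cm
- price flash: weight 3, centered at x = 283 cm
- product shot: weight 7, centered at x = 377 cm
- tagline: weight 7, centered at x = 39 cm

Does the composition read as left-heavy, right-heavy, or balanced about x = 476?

left-heavy

Weights sum to 4 + 7 + 3 + 3 + 7 + 7 = 31.
x: moment 12131 / weight 31 ≈ 391.32
Since 391.3 is left of 476, the composition reads left-heavy.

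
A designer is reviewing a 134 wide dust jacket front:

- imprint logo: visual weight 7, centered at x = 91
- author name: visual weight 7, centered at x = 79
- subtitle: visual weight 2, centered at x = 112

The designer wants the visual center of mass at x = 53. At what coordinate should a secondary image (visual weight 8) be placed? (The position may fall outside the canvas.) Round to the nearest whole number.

After adding the secondary image, total weight = 7 + 7 + 2 + 8 = 24.
x: target moment 24×53 = 1272; current 7·91 + 7·79 + 2·112 = 1414; the secondary image supplies -142, so x = -142/8 ≈ -17.75.

x ≈ -18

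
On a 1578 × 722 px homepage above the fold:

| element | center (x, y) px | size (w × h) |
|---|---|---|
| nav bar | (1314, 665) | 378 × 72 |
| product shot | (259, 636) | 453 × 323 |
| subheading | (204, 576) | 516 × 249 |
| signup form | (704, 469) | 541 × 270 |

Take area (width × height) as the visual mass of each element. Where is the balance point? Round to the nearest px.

Areas → weights: nav bar 378·72 = 27216, product shot 453·323 = 146319, subheading 516·249 = 128484, signup form 541·270 = 146070; Σw = 448089.
x-moment: 27216·1314 + 146319·259 + 128484·204 + 146070·704 = 202702461; centroid 202702461/448089 ≈ 452.37.
y-moment: 27216·665 + 146319·636 + 128484·576 + 146070·469 = 253671138; centroid 253671138/448089 ≈ 566.12.

(452, 566)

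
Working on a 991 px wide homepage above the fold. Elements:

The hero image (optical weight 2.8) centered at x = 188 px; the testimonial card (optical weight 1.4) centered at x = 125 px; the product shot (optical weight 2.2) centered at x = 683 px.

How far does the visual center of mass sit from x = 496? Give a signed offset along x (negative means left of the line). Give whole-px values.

≈ -152 px

Σw = 2.8 + 1.4 + 2.2 = 6.4.
Σw·x = 2.8·188 + 1.4·125 + 2.2·683 = 2204.0, so x̄ = 2204.0/6.4 ≈ 344.38.
Offset from x = 496: 344.38 − 496 ≈ -151.62.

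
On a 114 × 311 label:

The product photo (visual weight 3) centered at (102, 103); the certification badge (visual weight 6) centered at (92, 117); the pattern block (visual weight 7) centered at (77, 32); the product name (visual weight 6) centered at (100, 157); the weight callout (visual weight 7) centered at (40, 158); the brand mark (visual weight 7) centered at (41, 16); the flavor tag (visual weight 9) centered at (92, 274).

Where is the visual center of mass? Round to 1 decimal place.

Total weight = 3 + 6 + 7 + 6 + 7 + 7 + 9 = 45.
x-moment: 3·102 + 6·92 + 7·77 + 6·100 + 7·40 + 7·41 + 9·92 = 3392; centroid 3392/45 ≈ 75.38.
y-moment: 3·103 + 6·117 + 7·32 + 6·157 + 7·158 + 7·16 + 9·274 = 5861; centroid 5861/45 ≈ 130.24.

(75.4, 130.2)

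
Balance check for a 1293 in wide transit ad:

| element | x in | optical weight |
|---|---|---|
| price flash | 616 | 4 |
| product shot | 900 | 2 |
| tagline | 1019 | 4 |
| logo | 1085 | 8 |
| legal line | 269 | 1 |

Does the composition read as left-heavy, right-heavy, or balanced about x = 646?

Weights sum to 4 + 2 + 4 + 8 + 1 = 19.
Σw·x = 4·616 + 2·900 + 4·1019 + 8·1085 + 1·269 = 17289, so x̄ = 17289/19 ≈ 909.95.
909.9 vs midline 646 → right-heavy.

right-heavy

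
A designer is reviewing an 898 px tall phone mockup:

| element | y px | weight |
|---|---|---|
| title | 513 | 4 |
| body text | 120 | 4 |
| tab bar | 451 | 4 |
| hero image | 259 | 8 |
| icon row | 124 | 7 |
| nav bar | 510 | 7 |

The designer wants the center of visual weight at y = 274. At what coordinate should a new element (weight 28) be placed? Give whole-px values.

y ≈ 219

After adding the new element, total weight = 4 + 4 + 4 + 8 + 7 + 7 + 28 = 62.
y: need Σw·y = 62·274 = 16988. Existing = 4·513 + 4·120 + 4·451 + 8·259 + 7·124 + 7·510 = 10846. Remainder 6142 / 28 ≈ 219.36.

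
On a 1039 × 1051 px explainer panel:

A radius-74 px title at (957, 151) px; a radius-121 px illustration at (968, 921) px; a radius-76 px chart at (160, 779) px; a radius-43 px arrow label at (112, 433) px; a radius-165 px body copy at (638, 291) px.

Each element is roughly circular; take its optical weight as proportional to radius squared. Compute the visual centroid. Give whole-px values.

(690, 501)

Weights ∝ r²: title 74² = 5476, illustration 121² = 14641, chart 76² = 5776, arrow label 43² = 1849, body copy 165² = 27225; Σw = 54967.
x: (5476·957 + 14641·968 + 5776·160 + 1849·112 + 27225·638) / 54967 = 37913818 / 54967 ≈ 689.76
y: (5476·151 + 14641·921 + 5776·779 + 1849·433 + 27225·291) / 54967 = 27533833 / 54967 ≈ 500.92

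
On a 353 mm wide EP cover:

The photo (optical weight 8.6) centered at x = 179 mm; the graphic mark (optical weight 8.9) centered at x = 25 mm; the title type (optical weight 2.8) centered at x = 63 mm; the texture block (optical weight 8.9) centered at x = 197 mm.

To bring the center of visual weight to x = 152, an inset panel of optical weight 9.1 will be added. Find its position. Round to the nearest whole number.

New total weight: (8.6 + 8.9 + 2.8 + 8.9) + 9.1 = 38.3.
x: target moment 38.3×152 = 5821.6; current 8.6·179 + 8.9·25 + 2.8·63 + 8.9·197 = 3691.6; the inset panel supplies 2130.0, so x = 2130.0/9.1 ≈ 234.07.

x ≈ 234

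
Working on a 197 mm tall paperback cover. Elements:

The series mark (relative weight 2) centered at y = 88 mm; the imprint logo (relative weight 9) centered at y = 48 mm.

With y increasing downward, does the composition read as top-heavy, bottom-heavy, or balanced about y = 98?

top-heavy

Total weight = 2 + 9 = 11.
y-moment: 2·88 + 9·48 = 608; centroid 608/11 ≈ 55.27.
Since 55.3 is above (smaller y than) 98, the composition reads top-heavy.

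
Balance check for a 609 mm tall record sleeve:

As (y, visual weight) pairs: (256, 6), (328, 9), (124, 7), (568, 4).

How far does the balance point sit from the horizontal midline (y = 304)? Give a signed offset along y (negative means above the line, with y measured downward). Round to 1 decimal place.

≈ -10.6 mm

Weights sum to 6 + 9 + 7 + 4 = 26.
Σw·y = 6·256 + 9·328 + 7·124 + 4·568 = 7628, so ȳ = 7628/26 ≈ 293.38.
Difference: 293.38 − 304 ≈ -10.62.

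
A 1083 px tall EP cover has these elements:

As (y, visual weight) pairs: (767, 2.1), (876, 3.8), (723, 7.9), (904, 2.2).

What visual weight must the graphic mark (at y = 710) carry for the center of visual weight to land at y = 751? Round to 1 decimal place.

w ≈ 15.2

Existing Σw = 16.0 (2.1 + 3.8 + 7.9 + 2.2); existing moment 2.1·767 + 3.8·876 + 7.9·723 + 2.2·904 = 12640.0.
Set Σw·y/Σw = 751: (12640.0 + 710w) = 751·(16.0 + w).
Rearranging, w·(710 − 751) = 751·16.0 − 12640.0 = -624.0, so w ≈ -624.0/-41 = 15.22.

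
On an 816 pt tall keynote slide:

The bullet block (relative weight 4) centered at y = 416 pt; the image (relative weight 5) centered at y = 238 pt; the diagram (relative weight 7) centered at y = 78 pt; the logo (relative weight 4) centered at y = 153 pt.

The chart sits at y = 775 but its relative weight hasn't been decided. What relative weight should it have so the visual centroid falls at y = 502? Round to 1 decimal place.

Existing Σw = 20 (4 + 5 + 7 + 4); existing moment 4·416 + 5·238 + 7·78 + 4·153 = 4012.
For the centroid to hit 502: (4012 + w·775) / (20 + w) = 502.
So w = (502·20 − 4012)/(775 − 502) = 6028/273 ≈ 22.08.

w ≈ 22.1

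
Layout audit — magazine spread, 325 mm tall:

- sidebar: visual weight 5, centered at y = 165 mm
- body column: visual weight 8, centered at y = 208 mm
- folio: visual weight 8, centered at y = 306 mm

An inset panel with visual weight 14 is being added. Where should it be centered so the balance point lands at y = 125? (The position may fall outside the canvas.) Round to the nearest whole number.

y ≈ -40

New total weight: (5 + 8 + 8) + 14 = 35.
Along y: (4937 + 14·y) / 35 = 125 (existing moment 5·165 + 8·208 + 8·306 = 4937) ⇒ y = (4375 − 4937) / 14 ≈ -40.14.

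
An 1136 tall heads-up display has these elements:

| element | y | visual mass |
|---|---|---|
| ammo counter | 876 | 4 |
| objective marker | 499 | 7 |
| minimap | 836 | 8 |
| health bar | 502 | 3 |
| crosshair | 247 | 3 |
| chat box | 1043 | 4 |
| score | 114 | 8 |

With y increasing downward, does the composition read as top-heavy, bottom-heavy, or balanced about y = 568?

Σw = 4 + 7 + 8 + 3 + 3 + 4 + 8 = 37.
y-moment: 4·876 + 7·499 + 8·836 + 3·502 + 3·247 + 4·1043 + 8·114 = 21016; centroid 21016/37 ≈ 568.00.
568.00 = 568 exactly: balanced.

balanced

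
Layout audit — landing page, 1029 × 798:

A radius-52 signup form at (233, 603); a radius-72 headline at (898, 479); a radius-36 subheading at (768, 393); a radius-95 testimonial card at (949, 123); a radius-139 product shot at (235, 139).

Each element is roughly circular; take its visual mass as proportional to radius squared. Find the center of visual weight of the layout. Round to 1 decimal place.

Weights ∝ r²: signup form 52² = 2704, headline 72² = 5184, subheading 36² = 1296, testimonial card 95² = 9025, product shot 139² = 19321; Σw = 37530.
Σw·x = 2704·233 + 5184·898 + 1296·768 + 9025·949 + 19321·235 = 19385752, so x̄ = 19385752/37530 ≈ 516.54.
Σw·y = 2704·603 + 5184·479 + 1296·393 + 9025·123 + 19321·139 = 8418670, so ȳ = 8418670/37530 ≈ 224.32.

(516.5, 224.3)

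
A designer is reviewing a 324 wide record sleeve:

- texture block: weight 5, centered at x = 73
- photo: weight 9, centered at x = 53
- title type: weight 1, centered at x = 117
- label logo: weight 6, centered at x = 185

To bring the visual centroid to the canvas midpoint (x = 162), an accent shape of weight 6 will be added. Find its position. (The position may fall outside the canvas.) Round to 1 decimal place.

x ≈ 384.2

After adding the accent shape, total weight = 5 + 9 + 1 + 6 + 6 = 27.
x: target moment 27×162 = 4374; current 5·73 + 9·53 + 1·117 + 6·185 = 2069; the accent shape supplies 2305, so x = 2305/6 ≈ 384.17.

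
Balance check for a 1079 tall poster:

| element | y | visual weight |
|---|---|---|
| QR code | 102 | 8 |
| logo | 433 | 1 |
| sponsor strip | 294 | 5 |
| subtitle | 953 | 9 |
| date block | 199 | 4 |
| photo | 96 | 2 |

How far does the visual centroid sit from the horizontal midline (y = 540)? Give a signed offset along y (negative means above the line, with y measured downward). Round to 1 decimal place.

Σw = 8 + 1 + 5 + 9 + 4 + 2 = 29.
y: moment 12284 / weight 29 ≈ 423.59
Against y = 540, that's 423.59 − 540 = -116.41.

≈ -116.4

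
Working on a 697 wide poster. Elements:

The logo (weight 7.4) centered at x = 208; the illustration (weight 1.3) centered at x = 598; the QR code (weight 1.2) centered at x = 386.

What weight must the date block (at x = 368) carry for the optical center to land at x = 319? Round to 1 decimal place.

Fixed elements: Σw = 7.4 + 1.3 + 1.2 = 9.9, Σw·x = 7.4·208 + 1.3·598 + 1.2·386 = 2779.8.
Balance at x = 319 requires (2779.8 + w·368) / (9.9 + w) = 319.
Solving: w = (319·9.9 − 2779.8) / (368 − 319) = 378.3 / 49 ≈ 7.72.

w ≈ 7.7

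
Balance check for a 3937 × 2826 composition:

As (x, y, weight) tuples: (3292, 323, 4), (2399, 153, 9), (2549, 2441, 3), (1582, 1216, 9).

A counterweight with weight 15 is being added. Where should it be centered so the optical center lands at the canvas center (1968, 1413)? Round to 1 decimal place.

With the counterweight, Σw becomes 4 + 9 + 3 + 9 + 15 = 40.
Along x: (56644 + 15·x) / 40 = 1968 (existing moment 4·3292 + 9·2399 + 3·2549 + 9·1582 = 56644) ⇒ x = (78720 − 56644) / 15 ≈ 1471.73.
Along y: (20936 + 15·y) / 40 = 1413 (existing moment 4·323 + 9·153 + 3·2441 + 9·1216 = 20936) ⇒ y = (56520 − 20936) / 15 ≈ 2372.27.

(1471.7, 2372.3)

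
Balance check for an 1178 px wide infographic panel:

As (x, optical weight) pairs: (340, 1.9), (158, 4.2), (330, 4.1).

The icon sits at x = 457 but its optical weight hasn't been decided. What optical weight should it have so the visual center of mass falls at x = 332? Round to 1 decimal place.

w ≈ 5.8

Known weights sum to 1.9 + 4.2 + 4.1 = 10.2; their moment is 1.9·340 + 4.2·158 + 4.1·330 = 2662.6.
Set Σw·x/Σw = 332: (2662.6 + 457w) = 332·(10.2 + w).
Rearranging, w·(457 − 332) = 332·10.2 − 2662.6 = 723.8, so w ≈ 723.8/125 = 5.79.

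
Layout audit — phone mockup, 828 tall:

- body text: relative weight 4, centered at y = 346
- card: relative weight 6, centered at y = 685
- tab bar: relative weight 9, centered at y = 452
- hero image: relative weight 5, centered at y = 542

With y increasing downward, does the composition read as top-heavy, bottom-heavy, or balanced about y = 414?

Σw = 4 + 6 + 9 + 5 = 24.
y: (4·346 + 6·685 + 9·452 + 5·542) / 24 = 12272 / 24 ≈ 511.33
511.3 lies below (larger y than) the midline 414, so the layout is bottom-heavy.

bottom-heavy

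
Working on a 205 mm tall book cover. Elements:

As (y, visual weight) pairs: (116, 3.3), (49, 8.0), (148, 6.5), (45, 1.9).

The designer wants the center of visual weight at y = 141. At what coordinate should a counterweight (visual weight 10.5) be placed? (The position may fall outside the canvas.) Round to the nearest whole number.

New total weight: (3.3 + 8.0 + 6.5 + 1.9) + 10.5 = 30.2.
y: target moment 30.2×141 = 4258.2; current 3.3·116 + 8.0·49 + 6.5·148 + 1.9·45 = 1822.3; the counterweight supplies 2435.9, so y = 2435.9/10.5 ≈ 231.99.

y ≈ 232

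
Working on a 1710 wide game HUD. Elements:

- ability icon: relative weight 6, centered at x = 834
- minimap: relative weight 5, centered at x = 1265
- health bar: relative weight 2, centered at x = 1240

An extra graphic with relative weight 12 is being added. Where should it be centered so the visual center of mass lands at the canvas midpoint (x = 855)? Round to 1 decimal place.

x ≈ 630.5

After adding the extra graphic, total weight = 6 + 5 + 2 + 12 = 25.
x: target moment 25×855 = 21375; current 6·834 + 5·1265 + 2·1240 = 13809; the extra graphic supplies 7566, so x = 7566/12 ≈ 630.50.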